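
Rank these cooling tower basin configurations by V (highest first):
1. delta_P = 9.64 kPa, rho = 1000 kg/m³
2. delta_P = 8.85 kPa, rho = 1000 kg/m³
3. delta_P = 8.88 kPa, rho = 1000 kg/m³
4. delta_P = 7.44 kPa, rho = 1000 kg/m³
Case 1: V = 4.391 m/s
Case 2: V = 4.207 m/s
Case 3: V = 4.214 m/s
Case 4: V = 3.857 m/s
Ranking (highest first): 1, 3, 2, 4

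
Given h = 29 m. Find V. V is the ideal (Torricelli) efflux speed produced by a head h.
Formula: V = \sqrt{2 g h}
V = √(2·9.81·29) = 23.85 m/s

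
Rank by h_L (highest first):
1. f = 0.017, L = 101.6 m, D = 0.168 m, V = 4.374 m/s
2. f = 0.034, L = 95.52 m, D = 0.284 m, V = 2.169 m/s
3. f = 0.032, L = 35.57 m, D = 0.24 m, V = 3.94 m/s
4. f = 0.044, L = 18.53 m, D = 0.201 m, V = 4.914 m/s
Case 1: h_L = 10.03 m
Case 2: h_L = 2.742 m
Case 3: h_L = 3.752 m
Case 4: h_L = 4.992 m
Ranking (highest first): 1, 4, 3, 2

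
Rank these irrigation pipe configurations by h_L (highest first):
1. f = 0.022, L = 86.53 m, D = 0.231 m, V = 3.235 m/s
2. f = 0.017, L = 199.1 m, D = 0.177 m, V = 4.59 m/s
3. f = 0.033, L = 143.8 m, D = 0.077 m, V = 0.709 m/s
Case 1: h_L = 4.396 m
Case 2: h_L = 20.53 m
Case 3: h_L = 1.579 m
Ranking (highest first): 2, 1, 3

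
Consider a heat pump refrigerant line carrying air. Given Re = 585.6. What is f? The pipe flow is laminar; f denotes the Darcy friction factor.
Formula: f = \frac{64}{Re}
f = 64/585.6 = 0.1093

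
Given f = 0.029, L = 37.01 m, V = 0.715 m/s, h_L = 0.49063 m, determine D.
Formula: h_L = f \frac{L}{D} \frac{V^2}{2g}
Substituting knowns: 0.49063 = 0.029·(37.01/D)·0.715²/(2·9.81)
Solving for D: D = 0.029·37.01·0.715²/(2·9.81·0.49063) = 0.057 m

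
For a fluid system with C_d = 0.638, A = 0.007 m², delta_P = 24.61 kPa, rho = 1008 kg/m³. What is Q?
Formula: Q = C_d A \sqrt{\frac{2 \Delta P}{\rho}}
Q = 0.638·0.007·√(2·(24.61·1000)/1008)·1000 = 31.21 L/s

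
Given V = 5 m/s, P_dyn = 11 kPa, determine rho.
Formula: P_{dyn} = \frac{1}{2} \rho V^2
Substituting knowns: 11 = 0.5·rho·5²/1000
Solving for rho: rho = 2·(11·1000)/5² = 880 kg/m³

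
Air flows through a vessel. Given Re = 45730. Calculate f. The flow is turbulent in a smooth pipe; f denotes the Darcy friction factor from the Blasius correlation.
Formula: f = \frac{0.316}{Re^{0.25}}
f = 0.316/45730^0.25 = 0.02161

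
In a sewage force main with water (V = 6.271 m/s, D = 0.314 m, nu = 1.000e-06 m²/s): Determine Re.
Formula: Re = \frac{V D}{\nu}
Re = 6.271·0.314/1.000e-06 = 1.969e+06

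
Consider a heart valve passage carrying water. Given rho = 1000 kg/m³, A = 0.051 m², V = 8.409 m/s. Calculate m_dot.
Formula: \dot{m} = \rho A V
m_dot = 1000·0.051·8.409 = 428.9 kg/s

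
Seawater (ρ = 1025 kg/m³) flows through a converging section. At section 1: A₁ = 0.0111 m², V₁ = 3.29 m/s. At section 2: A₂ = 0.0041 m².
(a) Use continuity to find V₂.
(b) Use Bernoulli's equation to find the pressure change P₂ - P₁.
(a) Continuity: A₁V₁=A₂V₂ -> V₂=A₁V₁/A₂=0.0111*3.29/0.0041=8.91 m/s
(b) Bernoulli: P₂-P₁=0.5*rho*(V₁^2-V₂^2)/1000=0.5*1025*(3.29^2-8.91^2)/1000=-35.14 kPa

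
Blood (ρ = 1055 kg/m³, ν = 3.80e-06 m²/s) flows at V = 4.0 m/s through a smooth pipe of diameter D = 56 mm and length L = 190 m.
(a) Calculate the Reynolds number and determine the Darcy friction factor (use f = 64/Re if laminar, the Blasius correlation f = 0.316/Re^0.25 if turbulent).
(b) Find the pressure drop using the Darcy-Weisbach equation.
(a) Re = V·D/ν = 4.0·0.056/3.80e-06 = 58947 → turbulent (Re > 4000); f = 0.316/Re^0.25 = 0.316/58947^0.25 = 0.02028
(b) Darcy-Weisbach: ΔP = f·(L/D)·½ρV²/1000 = 0.02028·(190/0.056)·½·1055·4.0²/1000 = 580.7 kPa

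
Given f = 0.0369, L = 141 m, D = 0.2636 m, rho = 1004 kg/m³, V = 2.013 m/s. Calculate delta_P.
Formula: \Delta P = f \frac{L}{D} \frac{\rho V^2}{2}
delta_P = 0.0369·(141/0.2636)·0.5·1004·2.013²/1000 = 40.15 kPa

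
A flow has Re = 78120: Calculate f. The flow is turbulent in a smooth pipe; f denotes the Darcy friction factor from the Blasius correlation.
Formula: f = \frac{0.316}{Re^{0.25}}
f = 0.316/78120^0.25 = 0.0189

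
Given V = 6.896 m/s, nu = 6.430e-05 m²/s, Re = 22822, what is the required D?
Formula: Re = \frac{V D}{\nu}
Substituting knowns: 22822 = 6.896·D/6.430e-05
Solving for D: D = 22822·6.430e-05/6.896 = 0.2128 m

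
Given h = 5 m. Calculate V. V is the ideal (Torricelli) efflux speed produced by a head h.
Formula: V = \sqrt{2 g h}
V = √(2·9.81·5) = 9.905 m/s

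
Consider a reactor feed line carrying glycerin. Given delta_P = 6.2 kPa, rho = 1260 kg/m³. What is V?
Formula: V = \sqrt{\frac{2 \Delta P}{\rho}}
V = √(2·(6.2·1000)/1260) = 3.137 m/s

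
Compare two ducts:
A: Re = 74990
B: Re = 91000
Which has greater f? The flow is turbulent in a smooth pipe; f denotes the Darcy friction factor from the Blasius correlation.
f(A) = 0.0191, f(B) = 0.01819. Answer: A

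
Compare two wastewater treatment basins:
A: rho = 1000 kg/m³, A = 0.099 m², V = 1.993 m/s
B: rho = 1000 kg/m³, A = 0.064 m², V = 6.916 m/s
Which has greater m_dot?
m_dot(A) = 197.3 kg/s, m_dot(B) = 442.6 kg/s. Answer: B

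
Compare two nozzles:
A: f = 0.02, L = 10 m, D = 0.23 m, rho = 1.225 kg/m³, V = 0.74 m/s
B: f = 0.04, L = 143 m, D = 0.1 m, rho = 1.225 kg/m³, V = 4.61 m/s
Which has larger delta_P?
delta_P(A) = 0.0002917 kPa, delta_P(B) = 0.7446 kPa. Answer: B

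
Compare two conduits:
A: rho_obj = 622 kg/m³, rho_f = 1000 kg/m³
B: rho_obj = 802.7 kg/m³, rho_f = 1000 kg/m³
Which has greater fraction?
fraction(A) = 0.622, fraction(B) = 0.8027. Answer: B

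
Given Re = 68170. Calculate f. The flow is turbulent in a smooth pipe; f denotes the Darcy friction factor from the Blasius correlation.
Formula: f = \frac{0.316}{Re^{0.25}}
f = 0.316/68170^0.25 = 0.01956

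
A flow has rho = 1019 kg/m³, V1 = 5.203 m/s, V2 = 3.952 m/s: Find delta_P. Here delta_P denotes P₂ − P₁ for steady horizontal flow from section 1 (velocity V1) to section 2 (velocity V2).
Formula: \Delta P = \frac{1}{2} \rho (V_1^2 - V_2^2)
delta_P = 0.5·1019·(5.203² − 3.952²)/1000 = 5.835 kPa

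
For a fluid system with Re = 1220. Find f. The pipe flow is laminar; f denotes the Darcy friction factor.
Formula: f = \frac{64}{Re}
f = 64/1220 = 0.05246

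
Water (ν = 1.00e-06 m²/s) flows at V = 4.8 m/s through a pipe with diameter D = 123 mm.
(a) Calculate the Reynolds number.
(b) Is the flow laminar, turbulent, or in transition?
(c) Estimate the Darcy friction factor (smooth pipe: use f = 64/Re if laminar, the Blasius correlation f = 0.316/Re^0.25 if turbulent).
(a) Re = V·D/ν = 4.8·0.123/1.00e-06 = 590400
(b) Flow regime: turbulent (Re > 4000)
(c) Friction factor: f = 0.316/Re^0.25 = 0.316/590400^0.25 = 0.0114 (Blasius is strictly valid for Re ≲ 1e5; used here as the smooth-pipe estimate the problem specifies)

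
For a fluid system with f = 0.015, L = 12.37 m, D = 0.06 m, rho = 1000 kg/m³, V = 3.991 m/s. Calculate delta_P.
Formula: \Delta P = f \frac{L}{D} \frac{\rho V^2}{2}
delta_P = 0.015·(12.37/0.06)·0.5·1000·3.991²/1000 = 24.63 kPa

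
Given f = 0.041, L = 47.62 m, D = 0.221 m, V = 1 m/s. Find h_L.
Formula: h_L = f \frac{L}{D} \frac{V^2}{2g}
h_L = 0.041·(47.62/0.221)·1²/(2·9.81) = 0.4503 m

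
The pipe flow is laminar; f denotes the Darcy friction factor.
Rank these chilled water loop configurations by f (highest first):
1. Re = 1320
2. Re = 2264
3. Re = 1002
Case 1: f = 0.04848
Case 2: f = 0.02827
Case 3: f = 0.06387
Ranking (highest first): 3, 1, 2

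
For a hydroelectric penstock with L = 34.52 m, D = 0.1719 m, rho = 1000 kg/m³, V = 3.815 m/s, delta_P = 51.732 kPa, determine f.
Formula: \Delta P = f \frac{L}{D} \frac{\rho V^2}{2}
Substituting knowns: 51.732 = f·(34.52/0.1719)·0.5·1000·3.815²/1000
Solving for f: f = (51.732·1000)/((34.52/0.1719)·0.5·1000·3.815²) = 0.0354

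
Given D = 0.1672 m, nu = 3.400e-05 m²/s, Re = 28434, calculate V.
Formula: Re = \frac{V D}{\nu}
Substituting knowns: 28434 = V·0.1672/3.400e-05
Solving for V: V = 28434·3.400e-05/0.1672 = 5.782 m/s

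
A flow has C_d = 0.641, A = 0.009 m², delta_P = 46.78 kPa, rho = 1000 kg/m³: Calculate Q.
Formula: Q = C_d A \sqrt{\frac{2 \Delta P}{\rho}}
Q = 0.641·0.009·√(2·(46.78·1000)/1000)·1000 = 55.8 L/s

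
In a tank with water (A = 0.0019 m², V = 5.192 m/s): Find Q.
Formula: Q = A V
Q = 0.0019·5.192·1000 = 9.865 L/s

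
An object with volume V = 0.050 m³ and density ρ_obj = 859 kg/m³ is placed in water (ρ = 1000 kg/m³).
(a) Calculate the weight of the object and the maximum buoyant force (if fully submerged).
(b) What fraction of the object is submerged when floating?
(a) W=rho_obj*g*V=859*9.81*0.050=421.3 N; F_B(max)=rho*g*V=1000*9.81*0.050=490.5 N
(b) Floating fraction=rho_obj/rho=859/1000=0.859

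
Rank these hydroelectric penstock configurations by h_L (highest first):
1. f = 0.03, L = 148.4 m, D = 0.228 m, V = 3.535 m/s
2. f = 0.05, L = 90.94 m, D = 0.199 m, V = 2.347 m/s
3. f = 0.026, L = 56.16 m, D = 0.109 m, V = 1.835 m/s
Case 1: h_L = 12.44 m
Case 2: h_L = 6.415 m
Case 3: h_L = 2.299 m
Ranking (highest first): 1, 2, 3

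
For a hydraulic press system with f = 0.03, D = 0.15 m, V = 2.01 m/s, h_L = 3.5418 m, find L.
Formula: h_L = f \frac{L}{D} \frac{V^2}{2g}
Substituting knowns: 3.5418 = 0.03·(L/0.15)·2.01²/(2·9.81)
Solving for L: L = 3.5418·2·9.81·0.15/(0.03·2.01²) = 86 m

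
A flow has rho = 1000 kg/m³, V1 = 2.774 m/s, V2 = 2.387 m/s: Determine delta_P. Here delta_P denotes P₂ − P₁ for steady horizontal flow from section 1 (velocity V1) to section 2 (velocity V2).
Formula: \Delta P = \frac{1}{2} \rho (V_1^2 - V_2^2)
delta_P = 0.5·1000·(2.774² − 2.387²)/1000 = 0.9987 kPa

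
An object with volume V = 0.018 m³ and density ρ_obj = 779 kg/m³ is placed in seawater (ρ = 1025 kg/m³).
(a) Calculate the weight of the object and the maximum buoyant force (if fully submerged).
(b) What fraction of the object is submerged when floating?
(a) W=rho_obj*g*V=779*9.81*0.018=137.6 N; F_B(max)=rho*g*V=1025*9.81*0.018=181.0 N
(b) Floating fraction=rho_obj/rho=779/1025=0.760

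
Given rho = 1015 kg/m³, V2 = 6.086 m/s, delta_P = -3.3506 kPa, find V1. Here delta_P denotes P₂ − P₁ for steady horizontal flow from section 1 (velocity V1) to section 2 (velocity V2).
Formula: \Delta P = \frac{1}{2} \rho (V_1^2 - V_2^2)
Substituting knowns: -3.3506 = 0.5·1015·(V1² − 6.086²)/1000
Solving for V1: V1 = √(6.086² + 2·(-3.3506·1000)/1015) = 5.517 m/s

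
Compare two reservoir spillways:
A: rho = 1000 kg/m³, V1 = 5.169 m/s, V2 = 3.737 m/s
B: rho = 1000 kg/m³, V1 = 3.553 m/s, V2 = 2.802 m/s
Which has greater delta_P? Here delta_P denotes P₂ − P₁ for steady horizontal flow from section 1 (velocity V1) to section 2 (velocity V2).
delta_P(A) = 6.377 kPa, delta_P(B) = 2.386 kPa. Answer: A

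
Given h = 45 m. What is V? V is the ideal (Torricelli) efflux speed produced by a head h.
Formula: V = \sqrt{2 g h}
V = √(2·9.81·45) = 29.71 m/s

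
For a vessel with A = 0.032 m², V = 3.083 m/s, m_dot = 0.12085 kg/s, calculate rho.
Formula: \dot{m} = \rho A V
Substituting knowns: 0.12085 = rho·0.032·3.083
Solving for rho: rho = 0.12085/(0.032·3.083) = 1.225 kg/m³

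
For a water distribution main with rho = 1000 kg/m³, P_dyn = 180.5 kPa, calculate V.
Formula: P_{dyn} = \frac{1}{2} \rho V^2
Substituting knowns: 180.5 = 0.5·1000·V²/1000
Solving for V: V = √(2·(180.5·1000)/1000) = 19 m/s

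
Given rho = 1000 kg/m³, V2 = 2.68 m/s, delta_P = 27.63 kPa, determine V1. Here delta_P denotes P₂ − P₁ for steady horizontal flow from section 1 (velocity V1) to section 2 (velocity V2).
Formula: \Delta P = \frac{1}{2} \rho (V_1^2 - V_2^2)
Substituting knowns: 27.63 = 0.5·1000·(V1² − 2.68²)/1000
Solving for V1: V1 = √(2.68² + 2·(27.63·1000)/1000) = 7.902 m/s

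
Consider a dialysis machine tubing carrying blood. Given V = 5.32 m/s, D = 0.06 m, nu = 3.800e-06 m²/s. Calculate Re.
Formula: Re = \frac{V D}{\nu}
Re = 5.32·0.06/3.800e-06 = 84000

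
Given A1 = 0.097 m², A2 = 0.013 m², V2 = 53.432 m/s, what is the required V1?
Formula: V_2 = \frac{A_1 V_1}{A_2}
Substituting knowns: 53.432 = 0.097·V1/0.013
Solving for V1: V1 = 53.432·0.013/0.097 = 7.161 m/s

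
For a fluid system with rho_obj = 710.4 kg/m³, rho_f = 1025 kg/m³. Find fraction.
Formula: f_{sub} = \frac{\rho_{obj}}{\rho_f}
fraction = 710.4/1025 = 0.6931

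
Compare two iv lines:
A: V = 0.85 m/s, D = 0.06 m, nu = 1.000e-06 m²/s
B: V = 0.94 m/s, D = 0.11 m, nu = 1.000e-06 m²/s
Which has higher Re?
Re(A) = 51000, Re(B) = 103400. Answer: B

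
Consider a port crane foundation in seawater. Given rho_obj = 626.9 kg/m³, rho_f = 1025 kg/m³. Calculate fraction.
Formula: f_{sub} = \frac{\rho_{obj}}{\rho_f}
fraction = 626.9/1025 = 0.6116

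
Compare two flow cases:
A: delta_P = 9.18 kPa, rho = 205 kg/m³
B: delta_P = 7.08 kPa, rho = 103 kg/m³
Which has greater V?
V(A) = 9.464 m/s, V(B) = 11.73 m/s. Answer: B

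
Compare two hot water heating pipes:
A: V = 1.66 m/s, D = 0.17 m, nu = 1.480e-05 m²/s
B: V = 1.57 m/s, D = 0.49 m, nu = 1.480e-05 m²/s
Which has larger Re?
Re(A) = 19068, Re(B) = 51980. Answer: B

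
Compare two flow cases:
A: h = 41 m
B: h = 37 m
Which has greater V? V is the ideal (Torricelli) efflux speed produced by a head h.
V(A) = 28.36 m/s, V(B) = 26.94 m/s. Answer: A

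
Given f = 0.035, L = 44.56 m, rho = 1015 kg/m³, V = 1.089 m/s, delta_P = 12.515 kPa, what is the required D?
Formula: \Delta P = f \frac{L}{D} \frac{\rho V^2}{2}
Substituting knowns: 12.515 = 0.035·(44.56/D)·0.5·1015·1.089²/1000
Solving for D: D = 0.035·44.56·0.5·1015·1.089²/(12.515·1000) = 0.075 m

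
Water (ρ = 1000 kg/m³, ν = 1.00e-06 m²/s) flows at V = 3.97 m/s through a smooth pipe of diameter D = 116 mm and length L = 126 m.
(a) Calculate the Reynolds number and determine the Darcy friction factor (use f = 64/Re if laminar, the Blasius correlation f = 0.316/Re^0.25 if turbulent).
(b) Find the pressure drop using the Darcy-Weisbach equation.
(a) Re = V·D/ν = 3.97·0.116/1.00e-06 = 460520 → turbulent (Re > 4000); f = 0.316/Re^0.25 = 0.316/460520^0.25 = 0.01213 (Blasius is strictly valid for Re ≲ 1e5; used here as the smooth-pipe estimate the problem specifies)
(b) Darcy-Weisbach: ΔP = f·(L/D)·½ρV²/1000 = 0.01213·(126/0.116)·½·1000·3.97²/1000 = 103.8 kPa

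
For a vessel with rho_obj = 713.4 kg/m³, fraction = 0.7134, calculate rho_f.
Formula: f_{sub} = \frac{\rho_{obj}}{\rho_f}
Substituting knowns: 0.7134 = 713.4/rho_f
Solving for rho_f: rho_f = 713.4/0.7134 = 1000 kg/m³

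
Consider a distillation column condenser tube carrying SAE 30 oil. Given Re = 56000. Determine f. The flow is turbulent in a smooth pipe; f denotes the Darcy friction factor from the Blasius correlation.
Formula: f = \frac{0.316}{Re^{0.25}}
f = 0.316/56000^0.25 = 0.02054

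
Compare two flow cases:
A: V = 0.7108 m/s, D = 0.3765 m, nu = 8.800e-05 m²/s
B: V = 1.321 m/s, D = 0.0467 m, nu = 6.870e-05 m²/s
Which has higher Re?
Re(A) = 3041, Re(B) = 898. Answer: A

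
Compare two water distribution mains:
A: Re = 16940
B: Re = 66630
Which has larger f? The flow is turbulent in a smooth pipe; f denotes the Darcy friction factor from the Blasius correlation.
f(A) = 0.0277, f(B) = 0.01967. Answer: A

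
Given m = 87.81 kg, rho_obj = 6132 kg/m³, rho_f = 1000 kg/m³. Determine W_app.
Formula: W_{app} = mg\left(1 - \frac{\rho_f}{\rho_{obj}}\right)
W_app = 87.81·9.81·(1 − 1000/6132) = 720.9 N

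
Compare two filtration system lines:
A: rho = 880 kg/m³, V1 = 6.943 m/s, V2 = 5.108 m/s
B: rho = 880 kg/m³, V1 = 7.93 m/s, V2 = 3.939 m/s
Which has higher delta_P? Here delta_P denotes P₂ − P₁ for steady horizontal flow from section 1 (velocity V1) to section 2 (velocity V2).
delta_P(A) = 9.73 kPa, delta_P(B) = 20.84 kPa. Answer: B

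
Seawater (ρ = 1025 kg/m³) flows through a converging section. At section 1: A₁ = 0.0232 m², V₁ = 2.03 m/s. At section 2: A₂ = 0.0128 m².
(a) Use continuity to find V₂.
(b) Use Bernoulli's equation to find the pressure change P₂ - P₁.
(a) Continuity: A₁V₁=A₂V₂ -> V₂=A₁V₁/A₂=0.0232*2.03/0.0128=3.68 m/s
(b) Bernoulli: P₂-P₁=0.5*rho*(V₁^2-V₂^2)/1000=0.5*1025*(2.03^2-3.68^2)/1000=-4.829 kPa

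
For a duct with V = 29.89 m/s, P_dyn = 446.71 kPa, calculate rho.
Formula: P_{dyn} = \frac{1}{2} \rho V^2
Substituting knowns: 446.71 = 0.5·rho·29.89²/1000
Solving for rho: rho = 2·(446.71·1000)/29.89² = 1000 kg/m³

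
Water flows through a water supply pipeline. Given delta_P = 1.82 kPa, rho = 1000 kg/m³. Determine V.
Formula: V = \sqrt{\frac{2 \Delta P}{\rho}}
V = √(2·(1.82·1000)/1000) = 1.908 m/s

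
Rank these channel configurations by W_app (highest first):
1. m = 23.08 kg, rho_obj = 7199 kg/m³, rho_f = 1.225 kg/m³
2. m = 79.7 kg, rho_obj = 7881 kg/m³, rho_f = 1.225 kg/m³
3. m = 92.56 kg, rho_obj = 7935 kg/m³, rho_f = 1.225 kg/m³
Case 1: W_app = 226.4 N
Case 2: W_app = 781.7 N
Case 3: W_app = 907.9 N
Ranking (highest first): 3, 2, 1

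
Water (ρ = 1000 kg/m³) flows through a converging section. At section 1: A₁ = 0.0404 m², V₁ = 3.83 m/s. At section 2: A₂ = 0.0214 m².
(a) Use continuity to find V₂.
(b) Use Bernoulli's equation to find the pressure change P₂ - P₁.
(a) Continuity: A₁V₁=A₂V₂ -> V₂=A₁V₁/A₂=0.0404*3.83/0.0214=7.23 m/s
(b) Bernoulli: P₂-P₁=0.5*rho*(V₁^2-V₂^2)/1000=0.5*1000*(3.83^2-7.23^2)/1000=-18.8 kPa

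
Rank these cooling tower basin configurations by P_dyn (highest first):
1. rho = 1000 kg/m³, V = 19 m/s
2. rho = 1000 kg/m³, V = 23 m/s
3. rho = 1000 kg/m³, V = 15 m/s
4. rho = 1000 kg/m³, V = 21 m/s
Case 1: P_dyn = 180.5 kPa
Case 2: P_dyn = 264.5 kPa
Case 3: P_dyn = 112.5 kPa
Case 4: P_dyn = 220.5 kPa
Ranking (highest first): 2, 4, 1, 3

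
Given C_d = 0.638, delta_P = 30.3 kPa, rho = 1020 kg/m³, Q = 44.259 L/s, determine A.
Formula: Q = C_d A \sqrt{\frac{2 \Delta P}{\rho}}
Substituting knowns: 44.259 = 0.638·A·√(2·(30.3·1000)/1020)·1000
Solving for A: A = (44.259/1000)/(0.638·√(2·(30.3·1000)/1020)) = 0.009 m²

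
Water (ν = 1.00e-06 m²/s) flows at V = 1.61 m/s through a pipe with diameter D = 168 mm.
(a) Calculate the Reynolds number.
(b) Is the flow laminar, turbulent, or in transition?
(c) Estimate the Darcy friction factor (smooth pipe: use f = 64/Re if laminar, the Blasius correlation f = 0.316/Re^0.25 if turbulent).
(a) Re = V·D/ν = 1.61·0.168/1.00e-06 = 270480
(b) Flow regime: turbulent (Re > 4000)
(c) Friction factor: f = 0.316/Re^0.25 = 0.316/270480^0.25 = 0.01386 (Blasius is strictly valid for Re ≲ 1e5; used here as the smooth-pipe estimate the problem specifies)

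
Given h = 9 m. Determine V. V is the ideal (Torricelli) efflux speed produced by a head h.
Formula: V = \sqrt{2 g h}
V = √(2·9.81·9) = 13.29 m/s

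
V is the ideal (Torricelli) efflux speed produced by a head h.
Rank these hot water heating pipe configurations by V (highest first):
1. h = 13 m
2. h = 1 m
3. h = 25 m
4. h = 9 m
Case 1: V = 15.97 m/s
Case 2: V = 4.429 m/s
Case 3: V = 22.15 m/s
Case 4: V = 13.29 m/s
Ranking (highest first): 3, 1, 4, 2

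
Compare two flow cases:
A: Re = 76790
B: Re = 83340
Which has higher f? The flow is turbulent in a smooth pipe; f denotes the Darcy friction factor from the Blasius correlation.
f(A) = 0.01898, f(B) = 0.0186. Answer: A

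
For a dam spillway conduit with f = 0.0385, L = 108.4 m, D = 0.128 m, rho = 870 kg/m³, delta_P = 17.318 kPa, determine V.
Formula: \Delta P = f \frac{L}{D} \frac{\rho V^2}{2}
Substituting knowns: 17.318 = 0.0385·(108.4/0.128)·0.5·870·V²/1000
Solving for V: V = √((17.318·1000)/(0.0385·(108.4/0.128)·0.5·870)) = 1.105 m/s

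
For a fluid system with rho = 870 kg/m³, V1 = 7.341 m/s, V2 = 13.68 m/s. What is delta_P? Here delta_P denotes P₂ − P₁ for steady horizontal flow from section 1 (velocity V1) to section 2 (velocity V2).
Formula: \Delta P = \frac{1}{2} \rho (V_1^2 - V_2^2)
delta_P = 0.5·870·(7.341² − 13.68²)/1000 = -57.96 kPa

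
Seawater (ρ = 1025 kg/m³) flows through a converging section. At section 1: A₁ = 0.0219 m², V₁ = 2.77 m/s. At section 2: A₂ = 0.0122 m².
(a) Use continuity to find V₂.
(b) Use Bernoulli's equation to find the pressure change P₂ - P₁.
(a) Continuity: A₁V₁=A₂V₂ -> V₂=A₁V₁/A₂=0.0219*2.77/0.0122=4.97 m/s
(b) Bernoulli: P₂-P₁=0.5*rho*(V₁^2-V₂^2)/1000=0.5*1025*(2.77^2-4.97^2)/1000=-8.727 kPa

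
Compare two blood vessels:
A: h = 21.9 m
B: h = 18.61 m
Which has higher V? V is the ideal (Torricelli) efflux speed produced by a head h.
V(A) = 20.73 m/s, V(B) = 19.11 m/s. Answer: A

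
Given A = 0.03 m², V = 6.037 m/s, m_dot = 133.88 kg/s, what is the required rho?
Formula: \dot{m} = \rho A V
Substituting knowns: 133.88 = rho·0.03·6.037
Solving for rho: rho = 133.88/(0.03·6.037) = 739.2 kg/m³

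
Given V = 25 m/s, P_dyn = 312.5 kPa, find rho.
Formula: P_{dyn} = \frac{1}{2} \rho V^2
Substituting knowns: 312.5 = 0.5·rho·25²/1000
Solving for rho: rho = 2·(312.5·1000)/25² = 1000 kg/m³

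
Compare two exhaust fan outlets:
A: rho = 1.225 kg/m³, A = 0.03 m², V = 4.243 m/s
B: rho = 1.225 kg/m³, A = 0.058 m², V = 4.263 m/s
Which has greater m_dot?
m_dot(A) = 0.1559 kg/s, m_dot(B) = 0.3029 kg/s. Answer: B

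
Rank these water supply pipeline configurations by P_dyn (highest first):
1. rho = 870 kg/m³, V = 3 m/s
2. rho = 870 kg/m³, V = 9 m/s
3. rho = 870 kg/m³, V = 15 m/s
Case 1: P_dyn = 3.915 kPa
Case 2: P_dyn = 35.23 kPa
Case 3: P_dyn = 97.88 kPa
Ranking (highest first): 3, 2, 1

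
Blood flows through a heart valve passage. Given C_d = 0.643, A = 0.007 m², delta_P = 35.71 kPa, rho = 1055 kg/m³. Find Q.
Formula: Q = C_d A \sqrt{\frac{2 \Delta P}{\rho}}
Q = 0.643·0.007·√(2·(35.71·1000)/1055)·1000 = 37.03 L/s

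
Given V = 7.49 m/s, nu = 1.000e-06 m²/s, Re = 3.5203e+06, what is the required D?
Formula: Re = \frac{V D}{\nu}
Substituting knowns: 3.5203e+06 = 7.49·D/1.000e-06
Solving for D: D = 3.5203e+06·1.000e-06/7.49 = 0.47 m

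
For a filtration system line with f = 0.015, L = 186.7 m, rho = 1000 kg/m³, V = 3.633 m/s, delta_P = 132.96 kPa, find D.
Formula: \Delta P = f \frac{L}{D} \frac{\rho V^2}{2}
Substituting knowns: 132.96 = 0.015·(186.7/D)·0.5·1000·3.633²/1000
Solving for D: D = 0.015·186.7·0.5·1000·3.633²/(132.96·1000) = 0.139 m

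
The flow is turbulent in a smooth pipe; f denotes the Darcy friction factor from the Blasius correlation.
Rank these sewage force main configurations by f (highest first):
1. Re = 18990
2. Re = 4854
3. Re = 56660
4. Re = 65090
Case 1: f = 0.02692
Case 2: f = 0.03786
Case 3: f = 0.02048
Case 4: f = 0.01978
Ranking (highest first): 2, 1, 3, 4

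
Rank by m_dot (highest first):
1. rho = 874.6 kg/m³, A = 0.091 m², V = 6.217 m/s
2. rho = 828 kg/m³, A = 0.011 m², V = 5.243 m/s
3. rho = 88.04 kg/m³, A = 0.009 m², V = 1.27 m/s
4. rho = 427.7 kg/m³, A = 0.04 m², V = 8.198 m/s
Case 1: m_dot = 494.8 kg/s
Case 2: m_dot = 47.75 kg/s
Case 3: m_dot = 1.006 kg/s
Case 4: m_dot = 140.3 kg/s
Ranking (highest first): 1, 4, 2, 3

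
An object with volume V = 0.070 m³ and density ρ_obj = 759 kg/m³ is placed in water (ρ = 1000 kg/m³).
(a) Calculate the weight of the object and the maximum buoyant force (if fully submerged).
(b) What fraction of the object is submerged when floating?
(a) W=rho_obj*g*V=759*9.81*0.070=521.2 N; F_B(max)=rho*g*V=1000*9.81*0.070=686.7 N
(b) Floating fraction=rho_obj/rho=759/1000=0.759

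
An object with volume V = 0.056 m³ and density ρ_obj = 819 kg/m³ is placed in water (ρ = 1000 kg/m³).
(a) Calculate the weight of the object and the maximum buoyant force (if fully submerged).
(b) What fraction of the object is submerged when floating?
(a) W=rho_obj*g*V=819*9.81*0.056=449.9 N; F_B(max)=rho*g*V=1000*9.81*0.056=549.4 N
(b) Floating fraction=rho_obj/rho=819/1000=0.819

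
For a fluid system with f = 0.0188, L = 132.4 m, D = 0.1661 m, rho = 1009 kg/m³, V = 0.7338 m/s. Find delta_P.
Formula: \Delta P = f \frac{L}{D} \frac{\rho V^2}{2}
delta_P = 0.0188·(132.4/0.1661)·0.5·1009·0.7338²/1000 = 4.071 kPa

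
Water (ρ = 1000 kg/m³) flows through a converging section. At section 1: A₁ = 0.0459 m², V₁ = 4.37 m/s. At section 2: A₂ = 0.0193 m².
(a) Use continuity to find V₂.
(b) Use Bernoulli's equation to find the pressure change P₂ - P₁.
(a) Continuity: A₁V₁=A₂V₂ -> V₂=A₁V₁/A₂=0.0459*4.37/0.0193=10.39 m/s
(b) Bernoulli: P₂-P₁=0.5*rho*(V₁^2-V₂^2)/1000=0.5*1000*(4.37^2-10.39^2)/1000=-44.43 kPa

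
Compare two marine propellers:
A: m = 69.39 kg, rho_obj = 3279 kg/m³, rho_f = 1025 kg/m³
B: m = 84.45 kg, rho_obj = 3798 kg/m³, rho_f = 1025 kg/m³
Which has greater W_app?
W_app(A) = 467.9 N, W_app(B) = 604.9 N. Answer: B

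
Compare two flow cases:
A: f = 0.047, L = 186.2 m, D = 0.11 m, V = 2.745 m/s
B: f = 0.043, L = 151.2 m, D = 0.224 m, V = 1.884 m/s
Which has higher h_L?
h_L(A) = 30.55 m, h_L(B) = 5.251 m. Answer: A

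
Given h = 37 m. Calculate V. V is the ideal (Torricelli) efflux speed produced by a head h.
Formula: V = \sqrt{2 g h}
V = √(2·9.81·37) = 26.94 m/s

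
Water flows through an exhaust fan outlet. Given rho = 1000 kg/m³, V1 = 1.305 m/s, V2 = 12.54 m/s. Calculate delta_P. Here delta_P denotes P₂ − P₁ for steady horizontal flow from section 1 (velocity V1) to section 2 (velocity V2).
Formula: \Delta P = \frac{1}{2} \rho (V_1^2 - V_2^2)
delta_P = 0.5·1000·(1.305² − 12.54²)/1000 = -77.77 kPa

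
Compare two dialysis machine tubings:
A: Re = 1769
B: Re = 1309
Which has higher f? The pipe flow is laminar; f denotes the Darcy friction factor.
f(A) = 0.03618, f(B) = 0.04889. Answer: B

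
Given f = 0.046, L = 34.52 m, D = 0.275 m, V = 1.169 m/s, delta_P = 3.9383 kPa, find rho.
Formula: \Delta P = f \frac{L}{D} \frac{\rho V^2}{2}
Substituting knowns: 3.9383 = 0.046·(34.52/0.275)·0.5·rho·1.169²/1000
Solving for rho: rho = (3.9383·1000)/(0.046·(34.52/0.275)·0.5·1.169²) = 998.2 kg/m³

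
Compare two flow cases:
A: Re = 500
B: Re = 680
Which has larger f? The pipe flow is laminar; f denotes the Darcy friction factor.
f(A) = 0.128, f(B) = 0.09412. Answer: A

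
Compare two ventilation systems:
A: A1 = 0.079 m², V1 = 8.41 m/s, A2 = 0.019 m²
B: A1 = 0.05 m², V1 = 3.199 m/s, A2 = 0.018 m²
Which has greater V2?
V2(A) = 34.97 m/s, V2(B) = 8.886 m/s. Answer: A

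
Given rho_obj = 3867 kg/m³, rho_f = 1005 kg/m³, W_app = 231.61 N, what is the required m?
Formula: W_{app} = mg\left(1 - \frac{\rho_f}{\rho_{obj}}\right)
Substituting knowns: 231.61 = m·9.81·(1 − 1005/3867)
Solving for m: m = 231.61/(9.81·(1 − 1005/3867)) = 31.9 kg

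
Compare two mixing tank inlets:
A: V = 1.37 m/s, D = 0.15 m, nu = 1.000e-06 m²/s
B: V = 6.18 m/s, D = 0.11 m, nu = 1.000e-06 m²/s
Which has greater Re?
Re(A) = 205500, Re(B) = 679800. Answer: B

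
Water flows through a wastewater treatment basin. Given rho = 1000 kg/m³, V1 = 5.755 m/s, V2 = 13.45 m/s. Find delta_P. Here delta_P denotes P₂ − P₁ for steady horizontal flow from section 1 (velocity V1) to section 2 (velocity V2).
Formula: \Delta P = \frac{1}{2} \rho (V_1^2 - V_2^2)
delta_P = 0.5·1000·(5.755² − 13.45²)/1000 = -73.89 kPa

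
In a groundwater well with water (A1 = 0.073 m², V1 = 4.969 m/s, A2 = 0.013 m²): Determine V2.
Formula: V_2 = \frac{A_1 V_1}{A_2}
V2 = 0.073·4.969/0.013 = 27.9 m/s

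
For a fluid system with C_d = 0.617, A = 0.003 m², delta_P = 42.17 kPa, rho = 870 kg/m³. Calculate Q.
Formula: Q = C_d A \sqrt{\frac{2 \Delta P}{\rho}}
Q = 0.617·0.003·√(2·(42.17·1000)/870)·1000 = 18.22 L/s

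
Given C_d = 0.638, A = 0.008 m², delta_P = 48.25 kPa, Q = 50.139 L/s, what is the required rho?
Formula: Q = C_d A \sqrt{\frac{2 \Delta P}{\rho}}
Substituting knowns: 50.139 = 0.638·0.008·√(2·(48.25·1000)/rho)·1000
Solving for rho: rho = 2·(48.25·1000)/((50.139/1000)/(0.638·0.008))² = 1000 kg/m³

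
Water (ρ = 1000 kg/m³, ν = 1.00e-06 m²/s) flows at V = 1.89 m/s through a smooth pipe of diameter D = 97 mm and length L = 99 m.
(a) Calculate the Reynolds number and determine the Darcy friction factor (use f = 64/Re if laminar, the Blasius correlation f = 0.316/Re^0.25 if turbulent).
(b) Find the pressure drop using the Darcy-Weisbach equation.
(a) Re = V·D/ν = 1.89·0.097/1.00e-06 = 183330 → turbulent (Re > 4000); f = 0.316/Re^0.25 = 0.316/183330^0.25 = 0.015271 (Blasius is strictly valid for Re ≲ 1e5; used here as the smooth-pipe estimate the problem specifies)
(b) Darcy-Weisbach: ΔP = f·(L/D)·½ρV²/1000 = 0.015271·(99/0.097)·½·1000·1.89²/1000 = 27.84 kPa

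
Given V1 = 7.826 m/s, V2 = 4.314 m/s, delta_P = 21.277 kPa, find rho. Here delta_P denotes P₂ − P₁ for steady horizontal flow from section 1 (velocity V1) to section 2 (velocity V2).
Formula: \Delta P = \frac{1}{2} \rho (V_1^2 - V_2^2)
Substituting knowns: 21.277 = 0.5·rho·(7.826² − 4.314²)/1000
Solving for rho: rho = 2·(21.277·1000)/(7.826² − 4.314²) = 998.1 kg/m³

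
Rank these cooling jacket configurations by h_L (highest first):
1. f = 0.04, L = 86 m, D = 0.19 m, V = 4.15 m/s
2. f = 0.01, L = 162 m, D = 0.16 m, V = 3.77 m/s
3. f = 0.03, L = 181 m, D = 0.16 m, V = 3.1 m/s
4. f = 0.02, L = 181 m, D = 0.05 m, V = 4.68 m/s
Case 1: h_L = 15.89 m
Case 2: h_L = 7.335 m
Case 3: h_L = 16.62 m
Case 4: h_L = 80.82 m
Ranking (highest first): 4, 3, 1, 2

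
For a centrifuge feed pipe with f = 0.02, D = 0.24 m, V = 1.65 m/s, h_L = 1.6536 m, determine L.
Formula: h_L = f \frac{L}{D} \frac{V^2}{2g}
Substituting knowns: 1.6536 = 0.02·(L/0.24)·1.65²/(2·9.81)
Solving for L: L = 1.6536·2·9.81·0.24/(0.02·1.65²) = 143 m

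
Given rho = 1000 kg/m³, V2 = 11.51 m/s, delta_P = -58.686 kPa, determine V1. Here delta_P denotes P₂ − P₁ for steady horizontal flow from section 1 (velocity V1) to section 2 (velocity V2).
Formula: \Delta P = \frac{1}{2} \rho (V_1^2 - V_2^2)
Substituting knowns: -58.686 = 0.5·1000·(V1² − 11.51²)/1000
Solving for V1: V1 = √(11.51² + 2·(-58.686·1000)/1000) = 3.887 m/s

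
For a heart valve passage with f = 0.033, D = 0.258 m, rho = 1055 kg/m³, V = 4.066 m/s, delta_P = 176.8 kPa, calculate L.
Formula: \Delta P = f \frac{L}{D} \frac{\rho V^2}{2}
Substituting knowns: 176.8 = 0.033·(L/0.258)·0.5·1055·4.066²/1000
Solving for L: L = (176.8·1000)·0.258/(0.033·0.5·1055·4.066²) = 158.5 m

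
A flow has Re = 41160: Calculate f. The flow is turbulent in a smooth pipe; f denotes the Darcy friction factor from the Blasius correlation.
Formula: f = \frac{0.316}{Re^{0.25}}
f = 0.316/41160^0.25 = 0.02219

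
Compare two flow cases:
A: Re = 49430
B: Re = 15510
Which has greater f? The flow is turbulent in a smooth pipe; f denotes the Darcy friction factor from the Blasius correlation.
f(A) = 0.02119, f(B) = 0.02832. Answer: B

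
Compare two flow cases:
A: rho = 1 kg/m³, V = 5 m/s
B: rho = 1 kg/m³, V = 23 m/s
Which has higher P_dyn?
P_dyn(A) = 0.0125 kPa, P_dyn(B) = 0.2645 kPa. Answer: B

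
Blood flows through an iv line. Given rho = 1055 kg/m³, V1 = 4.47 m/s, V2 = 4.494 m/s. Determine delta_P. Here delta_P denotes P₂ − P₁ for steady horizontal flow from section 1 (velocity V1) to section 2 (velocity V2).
Formula: \Delta P = \frac{1}{2} \rho (V_1^2 - V_2^2)
delta_P = 0.5·1055·(4.47² − 4.494²)/1000 = -0.1135 kPa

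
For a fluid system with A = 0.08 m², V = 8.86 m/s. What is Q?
Formula: Q = A V
Q = 0.08·8.86·1000 = 708.8 L/s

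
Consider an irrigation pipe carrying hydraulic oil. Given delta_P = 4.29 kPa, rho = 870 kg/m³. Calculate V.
Formula: V = \sqrt{\frac{2 \Delta P}{\rho}}
V = √(2·(4.29·1000)/870) = 3.14 m/s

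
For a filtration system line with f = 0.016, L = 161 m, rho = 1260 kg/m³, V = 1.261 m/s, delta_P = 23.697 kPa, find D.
Formula: \Delta P = f \frac{L}{D} \frac{\rho V^2}{2}
Substituting knowns: 23.697 = 0.016·(161/D)·0.5·1260·1.261²/1000
Solving for D: D = 0.016·161·0.5·1260·1.261²/(23.697·1000) = 0.1089 m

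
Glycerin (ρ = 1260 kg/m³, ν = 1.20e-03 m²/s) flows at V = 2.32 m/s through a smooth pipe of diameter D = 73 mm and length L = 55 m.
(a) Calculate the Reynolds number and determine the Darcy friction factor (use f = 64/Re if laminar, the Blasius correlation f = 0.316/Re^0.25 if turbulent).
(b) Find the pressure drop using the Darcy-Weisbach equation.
(a) Re = V·D/ν = 2.32·0.073/1.20e-03 = 141.13 → laminar (Re < 2300); f = 64/Re = 64/141.13 = 0.45348
(b) Darcy-Weisbach: ΔP = f·(L/D)·½ρV²/1000 = 0.45348·(55/0.073)·½·1260·2.32²/1000 = 1159 kPa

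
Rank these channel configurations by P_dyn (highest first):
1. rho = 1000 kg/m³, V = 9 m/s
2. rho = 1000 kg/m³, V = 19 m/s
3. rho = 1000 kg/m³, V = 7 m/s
Case 1: P_dyn = 40.5 kPa
Case 2: P_dyn = 180.5 kPa
Case 3: P_dyn = 24.5 kPa
Ranking (highest first): 2, 1, 3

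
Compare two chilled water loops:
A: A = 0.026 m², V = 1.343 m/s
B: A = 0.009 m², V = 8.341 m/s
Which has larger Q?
Q(A) = 34.92 L/s, Q(B) = 75.07 L/s. Answer: B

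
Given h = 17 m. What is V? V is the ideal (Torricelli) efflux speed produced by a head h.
Formula: V = \sqrt{2 g h}
V = √(2·9.81·17) = 18.26 m/s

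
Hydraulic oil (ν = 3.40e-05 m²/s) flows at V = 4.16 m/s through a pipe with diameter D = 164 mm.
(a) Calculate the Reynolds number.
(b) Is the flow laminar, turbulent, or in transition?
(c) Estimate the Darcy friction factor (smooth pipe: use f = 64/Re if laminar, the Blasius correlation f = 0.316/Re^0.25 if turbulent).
(a) Re = V·D/ν = 4.16·0.164/3.40e-05 = 20066
(b) Flow regime: turbulent (Re > 4000)
(c) Friction factor: f = 0.316/Re^0.25 = 0.316/20066^0.25 = 0.02655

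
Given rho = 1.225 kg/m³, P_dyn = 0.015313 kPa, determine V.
Formula: P_{dyn} = \frac{1}{2} \rho V^2
Substituting knowns: 0.015313 = 0.5·1.225·V²/1000
Solving for V: V = √(2·(0.015313·1000)/1.225) = 5 m/s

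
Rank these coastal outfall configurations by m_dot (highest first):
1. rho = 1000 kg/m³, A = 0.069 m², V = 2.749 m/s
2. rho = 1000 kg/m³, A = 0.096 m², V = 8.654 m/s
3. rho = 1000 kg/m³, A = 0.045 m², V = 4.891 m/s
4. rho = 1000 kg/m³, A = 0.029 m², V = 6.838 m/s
Case 1: m_dot = 189.7 kg/s
Case 2: m_dot = 830.8 kg/s
Case 3: m_dot = 220.1 kg/s
Case 4: m_dot = 198.3 kg/s
Ranking (highest first): 2, 3, 4, 1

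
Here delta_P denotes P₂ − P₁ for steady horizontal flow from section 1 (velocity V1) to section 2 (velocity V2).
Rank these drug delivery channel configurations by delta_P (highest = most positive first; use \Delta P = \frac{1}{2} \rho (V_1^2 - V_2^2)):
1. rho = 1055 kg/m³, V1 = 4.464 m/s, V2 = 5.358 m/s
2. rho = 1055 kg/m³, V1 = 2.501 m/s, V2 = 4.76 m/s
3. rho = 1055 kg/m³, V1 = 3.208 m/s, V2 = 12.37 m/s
Case 1: delta_P = -4.632 kPa
Case 2: delta_P = -8.652 kPa
Case 3: delta_P = -75.29 kPa
Ranking (highest first): 1, 2, 3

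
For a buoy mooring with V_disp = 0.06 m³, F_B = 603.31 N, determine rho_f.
Formula: F_B = \rho_f g V_{disp}
Substituting knowns: 603.31 = rho_f·9.81·0.06
Solving for rho_f: rho_f = 603.31/(9.81·0.06) = 1025 kg/m³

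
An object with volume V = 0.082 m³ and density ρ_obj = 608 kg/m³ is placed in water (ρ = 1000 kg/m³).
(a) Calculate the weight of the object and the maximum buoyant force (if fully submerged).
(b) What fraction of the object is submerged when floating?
(a) W=rho_obj*g*V=608*9.81*0.082=489.1 N; F_B(max)=rho*g*V=1000*9.81*0.082=804.4 N
(b) Floating fraction=rho_obj/rho=608/1000=0.608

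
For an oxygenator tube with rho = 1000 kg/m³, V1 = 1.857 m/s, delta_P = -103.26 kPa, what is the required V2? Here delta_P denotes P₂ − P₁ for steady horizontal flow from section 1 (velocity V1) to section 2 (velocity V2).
Formula: \Delta P = \frac{1}{2} \rho (V_1^2 - V_2^2)
Substituting knowns: -103.26 = 0.5·1000·(1.857² − V2²)/1000
Solving for V2: V2 = √(1.857² − 2·(-103.26·1000)/1000) = 14.49 m/s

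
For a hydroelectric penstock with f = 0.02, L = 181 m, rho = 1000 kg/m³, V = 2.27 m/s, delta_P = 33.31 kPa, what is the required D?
Formula: \Delta P = f \frac{L}{D} \frac{\rho V^2}{2}
Substituting knowns: 33.31 = 0.02·(181/D)·0.5·1000·2.27²/1000
Solving for D: D = 0.02·181·0.5·1000·2.27²/(33.31·1000) = 0.28 m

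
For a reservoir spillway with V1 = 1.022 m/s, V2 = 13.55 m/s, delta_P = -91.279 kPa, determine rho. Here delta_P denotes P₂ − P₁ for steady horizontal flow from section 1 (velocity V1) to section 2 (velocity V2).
Formula: \Delta P = \frac{1}{2} \rho (V_1^2 - V_2^2)
Substituting knowns: -91.279 = 0.5·rho·(1.022² − 13.55²)/1000
Solving for rho: rho = 2·(-91.279·1000)/(1.022² − 13.55²) = 1000 kg/m³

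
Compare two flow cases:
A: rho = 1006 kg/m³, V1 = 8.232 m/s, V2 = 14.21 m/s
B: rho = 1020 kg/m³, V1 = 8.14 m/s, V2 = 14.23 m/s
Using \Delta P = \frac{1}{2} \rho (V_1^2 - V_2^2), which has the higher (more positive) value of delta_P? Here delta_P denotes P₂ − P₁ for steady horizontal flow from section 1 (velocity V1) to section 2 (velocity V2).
delta_P(A) = -67.48 kPa, delta_P(B) = -69.48 kPa. Answer: A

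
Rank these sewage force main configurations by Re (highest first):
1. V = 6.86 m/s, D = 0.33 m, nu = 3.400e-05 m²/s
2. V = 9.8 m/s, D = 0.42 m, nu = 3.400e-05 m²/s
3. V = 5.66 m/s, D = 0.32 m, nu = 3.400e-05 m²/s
Case 1: Re = 66582
Case 2: Re = 121059
Case 3: Re = 53271
Ranking (highest first): 2, 1, 3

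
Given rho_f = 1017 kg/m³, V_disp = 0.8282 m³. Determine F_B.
Formula: F_B = \rho_f g V_{disp}
F_B = 1017·9.81·0.8282 = 8263 N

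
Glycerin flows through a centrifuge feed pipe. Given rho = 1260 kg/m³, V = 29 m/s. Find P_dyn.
Formula: P_{dyn} = \frac{1}{2} \rho V^2
P_dyn = 0.5·1260·29²/1000 = 529.8 kPa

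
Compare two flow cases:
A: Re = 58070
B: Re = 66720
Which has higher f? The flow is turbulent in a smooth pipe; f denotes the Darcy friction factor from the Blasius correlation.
f(A) = 0.02036, f(B) = 0.01966. Answer: A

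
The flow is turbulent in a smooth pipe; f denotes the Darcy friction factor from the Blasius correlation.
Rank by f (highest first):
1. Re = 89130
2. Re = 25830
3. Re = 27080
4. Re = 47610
Case 1: f = 0.01829
Case 2: f = 0.02493
Case 3: f = 0.02463
Case 4: f = 0.02139
Ranking (highest first): 2, 3, 4, 1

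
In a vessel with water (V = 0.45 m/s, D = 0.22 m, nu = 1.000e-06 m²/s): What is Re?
Formula: Re = \frac{V D}{\nu}
Re = 0.45·0.22/1.000e-06 = 99000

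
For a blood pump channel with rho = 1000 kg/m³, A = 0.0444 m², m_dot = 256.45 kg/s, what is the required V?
Formula: \dot{m} = \rho A V
Substituting knowns: 256.45 = 1000·0.0444·V
Solving for V: V = 256.45/(1000·0.0444) = 5.776 m/s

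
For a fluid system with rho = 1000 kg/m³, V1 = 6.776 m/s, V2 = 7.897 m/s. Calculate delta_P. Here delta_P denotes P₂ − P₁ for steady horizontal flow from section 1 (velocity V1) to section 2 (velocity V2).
Formula: \Delta P = \frac{1}{2} \rho (V_1^2 - V_2^2)
delta_P = 0.5·1000·(6.776² − 7.897²)/1000 = -8.224 kPa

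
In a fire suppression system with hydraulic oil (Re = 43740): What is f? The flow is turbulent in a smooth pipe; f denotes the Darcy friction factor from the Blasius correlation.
Formula: f = \frac{0.316}{Re^{0.25}}
f = 0.316/43740^0.25 = 0.02185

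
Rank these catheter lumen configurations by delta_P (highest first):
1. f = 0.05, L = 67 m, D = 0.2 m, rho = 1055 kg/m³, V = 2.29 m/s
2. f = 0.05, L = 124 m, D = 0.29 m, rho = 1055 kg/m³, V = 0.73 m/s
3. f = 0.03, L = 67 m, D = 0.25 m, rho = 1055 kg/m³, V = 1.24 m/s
Case 1: delta_P = 46.33 kPa
Case 2: delta_P = 6.01 kPa
Case 3: delta_P = 6.521 kPa
Ranking (highest first): 1, 3, 2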